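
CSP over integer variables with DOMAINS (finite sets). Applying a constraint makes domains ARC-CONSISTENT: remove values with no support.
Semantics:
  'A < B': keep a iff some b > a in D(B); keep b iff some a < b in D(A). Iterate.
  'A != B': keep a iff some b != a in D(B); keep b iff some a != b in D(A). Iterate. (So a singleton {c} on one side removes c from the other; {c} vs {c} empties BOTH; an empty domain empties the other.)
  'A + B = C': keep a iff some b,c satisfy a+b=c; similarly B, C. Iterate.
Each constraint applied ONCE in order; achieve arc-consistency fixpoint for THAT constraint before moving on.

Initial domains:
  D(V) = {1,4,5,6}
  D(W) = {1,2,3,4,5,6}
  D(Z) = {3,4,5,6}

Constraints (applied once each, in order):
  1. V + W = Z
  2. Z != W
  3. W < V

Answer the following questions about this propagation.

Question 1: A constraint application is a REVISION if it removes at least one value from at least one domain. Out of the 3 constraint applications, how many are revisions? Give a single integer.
Constraint 1 (V + W = Z) on D(V)={1,4,5,6} D(W)={1,2,3,4,5,6} D(Z)={3,4,5,6}: V {1,4,5,6}->{1,4,5}; W {1,2,3,4,5,6}->{1,2,3,4,5} => REVISION
Constraint 2 (Z != W) on D(Z)={3,4,5,6} D(W)={1,2,3,4,5}: no change => not a revision
Constraint 3 (W < V) on D(W)={1,2,3,4,5} D(V)={1,4,5}: W {1,2,3,4,5}->{1,2,3,4}; V {1,4,5}->{4,5} => REVISION
Total revisions = 2

Answer: 2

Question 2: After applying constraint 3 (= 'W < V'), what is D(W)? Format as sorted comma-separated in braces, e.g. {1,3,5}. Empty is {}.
Answer: {1,2,3,4}

Derivation:
Constraint 1 (V + W = Z) on D(V)={1,4,5,6} D(W)={1,2,3,4,5,6} D(Z)={3,4,5,6}: V {1,4,5,6}->{1,4,5}; W {1,2,3,4,5,6}->{1,2,3,4,5}
Constraint 2 (Z != W) on D(Z)={3,4,5,6} D(W)={1,2,3,4,5}: no change
Constraint 3 (W < V) on D(W)={1,2,3,4,5} D(V)={1,4,5}: W {1,2,3,4,5}->{1,2,3,4}; V {1,4,5}->{4,5}
So after constraint 3: D(W) = {1,2,3,4}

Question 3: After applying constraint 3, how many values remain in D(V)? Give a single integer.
Answer: 2

Derivation:
Constraint 1 (V + W = Z) on D(V)={1,4,5,6} D(W)={1,2,3,4,5,6} D(Z)={3,4,5,6}: V {1,4,5,6}->{1,4,5}; W {1,2,3,4,5,6}->{1,2,3,4,5}
Constraint 2 (Z != W) on D(Z)={3,4,5,6} D(W)={1,2,3,4,5}: no change
Constraint 3 (W < V) on D(W)={1,2,3,4,5} D(V)={1,4,5}: W {1,2,3,4,5}->{1,2,3,4}; V {1,4,5}->{4,5}
So after constraint 3: D(V)={4,5}, size = 2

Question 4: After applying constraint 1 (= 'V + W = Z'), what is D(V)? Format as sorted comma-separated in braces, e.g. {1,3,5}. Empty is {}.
Constraint 1 (V + W = Z) on D(V)={1,4,5,6} D(W)={1,2,3,4,5,6} D(Z)={3,4,5,6}: V {1,4,5,6}->{1,4,5}; W {1,2,3,4,5,6}->{1,2,3,4,5}
So after constraint 1: D(V) = {1,4,5}

Answer: {1,4,5}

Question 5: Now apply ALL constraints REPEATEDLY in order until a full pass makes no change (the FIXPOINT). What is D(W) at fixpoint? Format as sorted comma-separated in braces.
Answer: {1,2}

Derivation:
pass 0 (initial): D(W)={1,2,3,4,5,6}
pass 1: V {1,4,5,6}->{4,5}; W {1,2,3,4,5,6}->{1,2,3,4}
pass 2: W {1,2,3,4}->{1,2}; Z {3,4,5,6}->{5,6}
pass 3: no change
Fixpoint after 3 passes: D(W) = {1,2}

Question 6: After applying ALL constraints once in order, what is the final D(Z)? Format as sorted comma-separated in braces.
Answer: {3,4,5,6}

Derivation:
Constraint 1 (V + W = Z) on D(V)={1,4,5,6} D(W)={1,2,3,4,5,6} D(Z)={3,4,5,6}: V {1,4,5,6}->{1,4,5}; W {1,2,3,4,5,6}->{1,2,3,4,5}
Constraint 2 (Z != W) on D(Z)={3,4,5,6} D(W)={1,2,3,4,5}: no change
Constraint 3 (W < V) on D(W)={1,2,3,4,5} D(V)={1,4,5}: W {1,2,3,4,5}->{1,2,3,4}; V {1,4,5}->{4,5}
So after all 3 constraints: D(Z) = {3,4,5,6}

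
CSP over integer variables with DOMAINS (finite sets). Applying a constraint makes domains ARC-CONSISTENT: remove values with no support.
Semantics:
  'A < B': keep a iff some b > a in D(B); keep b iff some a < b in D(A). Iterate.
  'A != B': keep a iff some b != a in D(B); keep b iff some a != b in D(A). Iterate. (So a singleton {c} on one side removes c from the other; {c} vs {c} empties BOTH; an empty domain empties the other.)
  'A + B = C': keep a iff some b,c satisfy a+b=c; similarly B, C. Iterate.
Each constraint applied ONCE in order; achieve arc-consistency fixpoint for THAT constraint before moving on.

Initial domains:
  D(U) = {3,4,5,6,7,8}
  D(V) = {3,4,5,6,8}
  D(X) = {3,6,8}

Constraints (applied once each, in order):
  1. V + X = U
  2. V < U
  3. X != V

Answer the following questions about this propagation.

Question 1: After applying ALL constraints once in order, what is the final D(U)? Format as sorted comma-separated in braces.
Constraint 1 (V + X = U) on D(V)={3,4,5,6,8} D(X)={3,6,8} D(U)={3,4,5,6,7,8}: V {3,4,5,6,8}->{3,4,5}; X {3,6,8}->{3}; U {3,4,5,6,7,8}->{6,7,8}
Constraint 2 (V < U) on D(V)={3,4,5} D(U)={6,7,8}: no change
Constraint 3 (X != V) on D(X)={3} D(V)={3,4,5}: V {3,4,5}->{4,5}
So after all 3 constraints: D(U) = {6,7,8}

Answer: {6,7,8}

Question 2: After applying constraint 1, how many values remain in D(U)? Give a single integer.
Answer: 3

Derivation:
Constraint 1 (V + X = U) on D(V)={3,4,5,6,8} D(X)={3,6,8} D(U)={3,4,5,6,7,8}: V {3,4,5,6,8}->{3,4,5}; X {3,6,8}->{3}; U {3,4,5,6,7,8}->{6,7,8}
So after constraint 1: D(U)={6,7,8}, size = 3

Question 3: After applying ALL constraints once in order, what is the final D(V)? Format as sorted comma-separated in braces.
Constraint 1 (V + X = U) on D(V)={3,4,5,6,8} D(X)={3,6,8} D(U)={3,4,5,6,7,8}: V {3,4,5,6,8}->{3,4,5}; X {3,6,8}->{3}; U {3,4,5,6,7,8}->{6,7,8}
Constraint 2 (V < U) on D(V)={3,4,5} D(U)={6,7,8}: no change
Constraint 3 (X != V) on D(X)={3} D(V)={3,4,5}: V {3,4,5}->{4,5}
So after all 3 constraints: D(V) = {4,5}

Answer: {4,5}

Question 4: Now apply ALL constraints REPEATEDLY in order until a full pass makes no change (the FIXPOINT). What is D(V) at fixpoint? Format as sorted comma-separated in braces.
pass 0 (initial): D(V)={3,4,5,6,8}
pass 1: U {3,4,5,6,7,8}->{6,7,8}; V {3,4,5,6,8}->{4,5}; X {3,6,8}->{3}
pass 2: U {6,7,8}->{7,8}
pass 3: no change
Fixpoint after 3 passes: D(V) = {4,5}

Answer: {4,5}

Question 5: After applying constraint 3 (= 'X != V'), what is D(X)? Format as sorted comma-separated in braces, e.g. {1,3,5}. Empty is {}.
Answer: {3}

Derivation:
Constraint 1 (V + X = U) on D(V)={3,4,5,6,8} D(X)={3,6,8} D(U)={3,4,5,6,7,8}: V {3,4,5,6,8}->{3,4,5}; X {3,6,8}->{3}; U {3,4,5,6,7,8}->{6,7,8}
Constraint 2 (V < U) on D(V)={3,4,5} D(U)={6,7,8}: no change
Constraint 3 (X != V) on D(X)={3} D(V)={3,4,5}: V {3,4,5}->{4,5}
So after constraint 3: D(X) = {3}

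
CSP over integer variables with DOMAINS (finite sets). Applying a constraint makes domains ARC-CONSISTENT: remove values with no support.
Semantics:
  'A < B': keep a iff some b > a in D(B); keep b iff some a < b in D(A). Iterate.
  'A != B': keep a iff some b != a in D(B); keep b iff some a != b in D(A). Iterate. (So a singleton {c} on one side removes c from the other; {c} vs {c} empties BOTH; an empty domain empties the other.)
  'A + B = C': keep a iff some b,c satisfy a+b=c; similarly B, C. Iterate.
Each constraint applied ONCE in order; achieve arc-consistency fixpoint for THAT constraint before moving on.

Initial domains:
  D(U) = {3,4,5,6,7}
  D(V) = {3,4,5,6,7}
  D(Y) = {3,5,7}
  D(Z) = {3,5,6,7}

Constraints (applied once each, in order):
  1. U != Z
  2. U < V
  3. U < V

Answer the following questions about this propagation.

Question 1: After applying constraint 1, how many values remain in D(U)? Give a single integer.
Constraint 1 (U != Z) on D(U)={3,4,5,6,7} D(Z)={3,5,6,7}: no change
So after constraint 1: D(U)={3,4,5,6,7}, size = 5

Answer: 5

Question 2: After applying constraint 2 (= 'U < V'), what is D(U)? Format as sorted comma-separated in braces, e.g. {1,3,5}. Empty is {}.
Answer: {3,4,5,6}

Derivation:
Constraint 1 (U != Z) on D(U)={3,4,5,6,7} D(Z)={3,5,6,7}: no change
Constraint 2 (U < V) on D(U)={3,4,5,6,7} D(V)={3,4,5,6,7}: U {3,4,5,6,7}->{3,4,5,6}; V {3,4,5,6,7}->{4,5,6,7}
So after constraint 2: D(U) = {3,4,5,6}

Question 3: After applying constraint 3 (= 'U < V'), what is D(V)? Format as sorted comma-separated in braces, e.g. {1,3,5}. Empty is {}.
Answer: {4,5,6,7}

Derivation:
Constraint 1 (U != Z) on D(U)={3,4,5,6,7} D(Z)={3,5,6,7}: no change
Constraint 2 (U < V) on D(U)={3,4,5,6,7} D(V)={3,4,5,6,7}: U {3,4,5,6,7}->{3,4,5,6}; V {3,4,5,6,7}->{4,5,6,7}
Constraint 3 (U < V) on D(U)={3,4,5,6} D(V)={4,5,6,7}: no change
So after constraint 3: D(V) = {4,5,6,7}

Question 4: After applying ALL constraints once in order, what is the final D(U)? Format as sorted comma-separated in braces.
Answer: {3,4,5,6}

Derivation:
Constraint 1 (U != Z) on D(U)={3,4,5,6,7} D(Z)={3,5,6,7}: no change
Constraint 2 (U < V) on D(U)={3,4,5,6,7} D(V)={3,4,5,6,7}: U {3,4,5,6,7}->{3,4,5,6}; V {3,4,5,6,7}->{4,5,6,7}
Constraint 3 (U < V) on D(U)={3,4,5,6} D(V)={4,5,6,7}: no change
So after all 3 constraints: D(U) = {3,4,5,6}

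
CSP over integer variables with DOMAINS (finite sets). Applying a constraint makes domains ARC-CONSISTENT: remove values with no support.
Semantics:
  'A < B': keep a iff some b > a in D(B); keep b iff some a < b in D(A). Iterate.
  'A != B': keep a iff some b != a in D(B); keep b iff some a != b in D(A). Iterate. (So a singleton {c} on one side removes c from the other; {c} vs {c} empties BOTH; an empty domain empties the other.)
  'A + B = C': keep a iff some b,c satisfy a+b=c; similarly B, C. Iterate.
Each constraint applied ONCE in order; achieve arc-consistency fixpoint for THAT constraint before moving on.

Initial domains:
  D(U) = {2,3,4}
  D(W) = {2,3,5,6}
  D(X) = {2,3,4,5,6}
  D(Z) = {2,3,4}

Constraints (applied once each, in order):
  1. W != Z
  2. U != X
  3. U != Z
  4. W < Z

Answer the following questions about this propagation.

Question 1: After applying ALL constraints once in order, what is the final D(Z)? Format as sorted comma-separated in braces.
Answer: {3,4}

Derivation:
Constraint 1 (W != Z) on D(W)={2,3,5,6} D(Z)={2,3,4}: no change
Constraint 2 (U != X) on D(U)={2,3,4} D(X)={2,3,4,5,6}: no change
Constraint 3 (U != Z) on D(U)={2,3,4} D(Z)={2,3,4}: no change
Constraint 4 (W < Z) on D(W)={2,3,5,6} D(Z)={2,3,4}: W {2,3,5,6}->{2,3}; Z {2,3,4}->{3,4}
So after all 4 constraints: D(Z) = {3,4}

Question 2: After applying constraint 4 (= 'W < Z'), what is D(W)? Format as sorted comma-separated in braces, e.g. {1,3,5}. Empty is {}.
Constraint 1 (W != Z) on D(W)={2,3,5,6} D(Z)={2,3,4}: no change
Constraint 2 (U != X) on D(U)={2,3,4} D(X)={2,3,4,5,6}: no change
Constraint 3 (U != Z) on D(U)={2,3,4} D(Z)={2,3,4}: no change
Constraint 4 (W < Z) on D(W)={2,3,5,6} D(Z)={2,3,4}: W {2,3,5,6}->{2,3}; Z {2,3,4}->{3,4}
So after constraint 4: D(W) = {2,3}

Answer: {2,3}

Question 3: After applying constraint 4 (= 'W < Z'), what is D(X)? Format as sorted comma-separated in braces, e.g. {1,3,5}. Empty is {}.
Answer: {2,3,4,5,6}

Derivation:
Constraint 1 (W != Z) on D(W)={2,3,5,6} D(Z)={2,3,4}: no change
Constraint 2 (U != X) on D(U)={2,3,4} D(X)={2,3,4,5,6}: no change
Constraint 3 (U != Z) on D(U)={2,3,4} D(Z)={2,3,4}: no change
Constraint 4 (W < Z) on D(W)={2,3,5,6} D(Z)={2,3,4}: W {2,3,5,6}->{2,3}; Z {2,3,4}->{3,4}
So after constraint 4: D(X) = {2,3,4,5,6}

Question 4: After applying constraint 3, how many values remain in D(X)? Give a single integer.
Answer: 5

Derivation:
Constraint 1 (W != Z) on D(W)={2,3,5,6} D(Z)={2,3,4}: no change
Constraint 2 (U != X) on D(U)={2,3,4} D(X)={2,3,4,5,6}: no change
Constraint 3 (U != Z) on D(U)={2,3,4} D(Z)={2,3,4}: no change
So after constraint 3: D(X)={2,3,4,5,6}, size = 5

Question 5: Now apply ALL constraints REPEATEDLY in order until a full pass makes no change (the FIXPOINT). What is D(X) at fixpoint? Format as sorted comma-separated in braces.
pass 0 (initial): D(X)={2,3,4,5,6}
pass 1: W {2,3,5,6}->{2,3}; Z {2,3,4}->{3,4}
pass 2: no change
Fixpoint after 2 passes: D(X) = {2,3,4,5,6}

Answer: {2,3,4,5,6}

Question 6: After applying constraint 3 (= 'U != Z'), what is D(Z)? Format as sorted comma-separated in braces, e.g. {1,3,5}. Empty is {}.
Answer: {2,3,4}

Derivation:
Constraint 1 (W != Z) on D(W)={2,3,5,6} D(Z)={2,3,4}: no change
Constraint 2 (U != X) on D(U)={2,3,4} D(X)={2,3,4,5,6}: no change
Constraint 3 (U != Z) on D(U)={2,3,4} D(Z)={2,3,4}: no change
So after constraint 3: D(Z) = {2,3,4}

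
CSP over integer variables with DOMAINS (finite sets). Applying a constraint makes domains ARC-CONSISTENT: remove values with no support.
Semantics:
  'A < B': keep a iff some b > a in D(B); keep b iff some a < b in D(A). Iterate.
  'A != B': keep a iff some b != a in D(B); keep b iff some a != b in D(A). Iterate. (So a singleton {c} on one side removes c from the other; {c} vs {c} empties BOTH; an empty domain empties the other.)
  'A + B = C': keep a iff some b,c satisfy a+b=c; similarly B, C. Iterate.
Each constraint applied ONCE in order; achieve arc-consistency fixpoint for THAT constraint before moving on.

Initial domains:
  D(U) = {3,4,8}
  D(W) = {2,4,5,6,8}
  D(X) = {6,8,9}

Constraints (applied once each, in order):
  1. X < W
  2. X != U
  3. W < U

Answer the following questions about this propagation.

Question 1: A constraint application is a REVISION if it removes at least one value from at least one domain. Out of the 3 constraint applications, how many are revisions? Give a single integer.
Answer: 2

Derivation:
Constraint 1 (X < W) on D(X)={6,8,9} D(W)={2,4,5,6,8}: X {6,8,9}->{6}; W {2,4,5,6,8}->{8} => REVISION
Constraint 2 (X != U) on D(X)={6} D(U)={3,4,8}: no change => not a revision
Constraint 3 (W < U) on D(W)={8} D(U)={3,4,8}: W {8}->{}; U {3,4,8}->{} => REVISION
Total revisions = 2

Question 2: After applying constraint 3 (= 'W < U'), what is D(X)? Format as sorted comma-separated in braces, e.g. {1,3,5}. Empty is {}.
Answer: {6}

Derivation:
Constraint 1 (X < W) on D(X)={6,8,9} D(W)={2,4,5,6,8}: X {6,8,9}->{6}; W {2,4,5,6,8}->{8}
Constraint 2 (X != U) on D(X)={6} D(U)={3,4,8}: no change
Constraint 3 (W < U) on D(W)={8} D(U)={3,4,8}: W {8}->{}; U {3,4,8}->{}
So after constraint 3: D(X) = {6}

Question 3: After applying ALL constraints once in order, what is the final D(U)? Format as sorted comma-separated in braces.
Answer: {}

Derivation:
Constraint 1 (X < W) on D(X)={6,8,9} D(W)={2,4,5,6,8}: X {6,8,9}->{6}; W {2,4,5,6,8}->{8}
Constraint 2 (X != U) on D(X)={6} D(U)={3,4,8}: no change
Constraint 3 (W < U) on D(W)={8} D(U)={3,4,8}: W {8}->{}; U {3,4,8}->{}
So after all 3 constraints: D(U) = {}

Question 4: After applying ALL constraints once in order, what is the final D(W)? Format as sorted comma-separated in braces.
Constraint 1 (X < W) on D(X)={6,8,9} D(W)={2,4,5,6,8}: X {6,8,9}->{6}; W {2,4,5,6,8}->{8}
Constraint 2 (X != U) on D(X)={6} D(U)={3,4,8}: no change
Constraint 3 (W < U) on D(W)={8} D(U)={3,4,8}: W {8}->{}; U {3,4,8}->{}
So after all 3 constraints: D(W) = {}

Answer: {}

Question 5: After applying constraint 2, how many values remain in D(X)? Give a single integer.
Answer: 1

Derivation:
Constraint 1 (X < W) on D(X)={6,8,9} D(W)={2,4,5,6,8}: X {6,8,9}->{6}; W {2,4,5,6,8}->{8}
Constraint 2 (X != U) on D(X)={6} D(U)={3,4,8}: no change
So after constraint 2: D(X)={6}, size = 1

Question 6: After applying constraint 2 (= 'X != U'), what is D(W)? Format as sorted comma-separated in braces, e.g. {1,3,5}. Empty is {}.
Constraint 1 (X < W) on D(X)={6,8,9} D(W)={2,4,5,6,8}: X {6,8,9}->{6}; W {2,4,5,6,8}->{8}
Constraint 2 (X != U) on D(X)={6} D(U)={3,4,8}: no change
So after constraint 2: D(W) = {8}

Answer: {8}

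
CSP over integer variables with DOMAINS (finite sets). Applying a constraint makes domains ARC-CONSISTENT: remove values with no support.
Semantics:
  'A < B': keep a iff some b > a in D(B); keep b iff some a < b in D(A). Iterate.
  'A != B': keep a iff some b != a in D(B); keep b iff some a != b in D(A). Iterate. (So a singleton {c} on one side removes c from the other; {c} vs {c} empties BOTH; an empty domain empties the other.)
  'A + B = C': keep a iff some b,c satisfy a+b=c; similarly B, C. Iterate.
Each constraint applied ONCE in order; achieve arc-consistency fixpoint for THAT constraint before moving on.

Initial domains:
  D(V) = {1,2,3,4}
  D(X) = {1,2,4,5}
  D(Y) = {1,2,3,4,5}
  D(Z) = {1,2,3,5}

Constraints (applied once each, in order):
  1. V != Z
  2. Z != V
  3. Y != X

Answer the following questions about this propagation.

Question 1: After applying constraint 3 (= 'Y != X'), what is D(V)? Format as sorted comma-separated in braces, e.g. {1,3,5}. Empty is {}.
Constraint 1 (V != Z) on D(V)={1,2,3,4} D(Z)={1,2,3,5}: no change
Constraint 2 (Z != V) on D(Z)={1,2,3,5} D(V)={1,2,3,4}: no change
Constraint 3 (Y != X) on D(Y)={1,2,3,4,5} D(X)={1,2,4,5}: no change
So after constraint 3: D(V) = {1,2,3,4}

Answer: {1,2,3,4}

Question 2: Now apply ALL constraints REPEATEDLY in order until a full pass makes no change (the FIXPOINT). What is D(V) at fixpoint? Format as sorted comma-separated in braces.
pass 0 (initial): D(V)={1,2,3,4}
pass 1: no change
Fixpoint after 1 passes: D(V) = {1,2,3,4}

Answer: {1,2,3,4}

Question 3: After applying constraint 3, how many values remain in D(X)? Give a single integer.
Constraint 1 (V != Z) on D(V)={1,2,3,4} D(Z)={1,2,3,5}: no change
Constraint 2 (Z != V) on D(Z)={1,2,3,5} D(V)={1,2,3,4}: no change
Constraint 3 (Y != X) on D(Y)={1,2,3,4,5} D(X)={1,2,4,5}: no change
So after constraint 3: D(X)={1,2,4,5}, size = 4

Answer: 4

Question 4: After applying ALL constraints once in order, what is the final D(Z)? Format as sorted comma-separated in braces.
Constraint 1 (V != Z) on D(V)={1,2,3,4} D(Z)={1,2,3,5}: no change
Constraint 2 (Z != V) on D(Z)={1,2,3,5} D(V)={1,2,3,4}: no change
Constraint 3 (Y != X) on D(Y)={1,2,3,4,5} D(X)={1,2,4,5}: no change
So after all 3 constraints: D(Z) = {1,2,3,5}

Answer: {1,2,3,5}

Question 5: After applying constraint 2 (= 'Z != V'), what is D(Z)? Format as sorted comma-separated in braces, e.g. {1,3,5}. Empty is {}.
Constraint 1 (V != Z) on D(V)={1,2,3,4} D(Z)={1,2,3,5}: no change
Constraint 2 (Z != V) on D(Z)={1,2,3,5} D(V)={1,2,3,4}: no change
So after constraint 2: D(Z) = {1,2,3,5}

Answer: {1,2,3,5}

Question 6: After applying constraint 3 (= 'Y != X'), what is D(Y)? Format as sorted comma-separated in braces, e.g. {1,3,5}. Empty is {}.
Constraint 1 (V != Z) on D(V)={1,2,3,4} D(Z)={1,2,3,5}: no change
Constraint 2 (Z != V) on D(Z)={1,2,3,5} D(V)={1,2,3,4}: no change
Constraint 3 (Y != X) on D(Y)={1,2,3,4,5} D(X)={1,2,4,5}: no change
So after constraint 3: D(Y) = {1,2,3,4,5}

Answer: {1,2,3,4,5}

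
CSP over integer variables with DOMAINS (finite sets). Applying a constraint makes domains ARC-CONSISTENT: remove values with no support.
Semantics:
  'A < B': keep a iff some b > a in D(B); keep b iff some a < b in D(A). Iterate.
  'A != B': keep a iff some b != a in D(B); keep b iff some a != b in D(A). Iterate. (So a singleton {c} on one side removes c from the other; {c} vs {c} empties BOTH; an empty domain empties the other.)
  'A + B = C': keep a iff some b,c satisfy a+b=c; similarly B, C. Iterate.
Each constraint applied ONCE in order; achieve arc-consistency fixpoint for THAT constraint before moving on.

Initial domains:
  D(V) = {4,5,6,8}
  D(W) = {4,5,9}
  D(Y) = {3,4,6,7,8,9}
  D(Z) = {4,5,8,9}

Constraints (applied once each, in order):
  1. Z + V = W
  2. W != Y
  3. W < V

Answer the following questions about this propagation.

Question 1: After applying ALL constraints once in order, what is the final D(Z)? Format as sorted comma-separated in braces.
Answer: {4,5}

Derivation:
Constraint 1 (Z + V = W) on D(Z)={4,5,8,9} D(V)={4,5,6,8} D(W)={4,5,9}: Z {4,5,8,9}->{4,5}; V {4,5,6,8}->{4,5}; W {4,5,9}->{9}
Constraint 2 (W != Y) on D(W)={9} D(Y)={3,4,6,7,8,9}: Y {3,4,6,7,8,9}->{3,4,6,7,8}
Constraint 3 (W < V) on D(W)={9} D(V)={4,5}: W {9}->{}; V {4,5}->{}
So after all 3 constraints: D(Z) = {4,5}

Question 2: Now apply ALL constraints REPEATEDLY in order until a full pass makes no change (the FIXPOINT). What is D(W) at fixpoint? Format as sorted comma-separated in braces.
pass 0 (initial): D(W)={4,5,9}
pass 1: V {4,5,6,8}->{}; W {4,5,9}->{}; Y {3,4,6,7,8,9}->{3,4,6,7,8}; Z {4,5,8,9}->{4,5}
pass 2: Y {3,4,6,7,8}->{}; Z {4,5}->{}
pass 3: no change
Fixpoint after 3 passes: D(W) = {}

Answer: {}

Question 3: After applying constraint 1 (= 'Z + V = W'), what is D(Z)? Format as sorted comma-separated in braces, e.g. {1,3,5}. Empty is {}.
Constraint 1 (Z + V = W) on D(Z)={4,5,8,9} D(V)={4,5,6,8} D(W)={4,5,9}: Z {4,5,8,9}->{4,5}; V {4,5,6,8}->{4,5}; W {4,5,9}->{9}
So after constraint 1: D(Z) = {4,5}

Answer: {4,5}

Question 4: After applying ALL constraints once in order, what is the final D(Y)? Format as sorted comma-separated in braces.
Answer: {3,4,6,7,8}

Derivation:
Constraint 1 (Z + V = W) on D(Z)={4,5,8,9} D(V)={4,5,6,8} D(W)={4,5,9}: Z {4,5,8,9}->{4,5}; V {4,5,6,8}->{4,5}; W {4,5,9}->{9}
Constraint 2 (W != Y) on D(W)={9} D(Y)={3,4,6,7,8,9}: Y {3,4,6,7,8,9}->{3,4,6,7,8}
Constraint 3 (W < V) on D(W)={9} D(V)={4,5}: W {9}->{}; V {4,5}->{}
So after all 3 constraints: D(Y) = {3,4,6,7,8}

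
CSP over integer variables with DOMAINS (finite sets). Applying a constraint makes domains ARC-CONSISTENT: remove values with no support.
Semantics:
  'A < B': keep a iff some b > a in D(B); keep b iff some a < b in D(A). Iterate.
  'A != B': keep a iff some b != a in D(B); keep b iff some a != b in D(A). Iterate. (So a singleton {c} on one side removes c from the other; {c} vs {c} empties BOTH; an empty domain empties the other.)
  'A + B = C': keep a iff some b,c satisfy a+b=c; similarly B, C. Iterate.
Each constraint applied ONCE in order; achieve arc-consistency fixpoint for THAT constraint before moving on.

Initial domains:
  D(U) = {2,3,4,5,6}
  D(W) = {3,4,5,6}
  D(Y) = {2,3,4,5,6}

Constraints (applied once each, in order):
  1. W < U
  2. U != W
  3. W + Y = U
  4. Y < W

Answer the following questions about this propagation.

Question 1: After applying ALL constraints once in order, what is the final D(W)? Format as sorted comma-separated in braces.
Constraint 1 (W < U) on D(W)={3,4,5,6} D(U)={2,3,4,5,6}: W {3,4,5,6}->{3,4,5}; U {2,3,4,5,6}->{4,5,6}
Constraint 2 (U != W) on D(U)={4,5,6} D(W)={3,4,5}: no change
Constraint 3 (W + Y = U) on D(W)={3,4,5} D(Y)={2,3,4,5,6} D(U)={4,5,6}: W {3,4,5}->{3,4}; Y {2,3,4,5,6}->{2,3}; U {4,5,6}->{5,6}
Constraint 4 (Y < W) on D(Y)={2,3} D(W)={3,4}: no change
So after all 4 constraints: D(W) = {3,4}

Answer: {3,4}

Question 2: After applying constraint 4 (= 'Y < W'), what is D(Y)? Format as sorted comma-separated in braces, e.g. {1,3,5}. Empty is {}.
Answer: {2,3}

Derivation:
Constraint 1 (W < U) on D(W)={3,4,5,6} D(U)={2,3,4,5,6}: W {3,4,5,6}->{3,4,5}; U {2,3,4,5,6}->{4,5,6}
Constraint 2 (U != W) on D(U)={4,5,6} D(W)={3,4,5}: no change
Constraint 3 (W + Y = U) on D(W)={3,4,5} D(Y)={2,3,4,5,6} D(U)={4,5,6}: W {3,4,5}->{3,4}; Y {2,3,4,5,6}->{2,3}; U {4,5,6}->{5,6}
Constraint 4 (Y < W) on D(Y)={2,3} D(W)={3,4}: no change
So after constraint 4: D(Y) = {2,3}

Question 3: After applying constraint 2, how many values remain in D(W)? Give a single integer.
Constraint 1 (W < U) on D(W)={3,4,5,6} D(U)={2,3,4,5,6}: W {3,4,5,6}->{3,4,5}; U {2,3,4,5,6}->{4,5,6}
Constraint 2 (U != W) on D(U)={4,5,6} D(W)={3,4,5}: no change
So after constraint 2: D(W)={3,4,5}, size = 3

Answer: 3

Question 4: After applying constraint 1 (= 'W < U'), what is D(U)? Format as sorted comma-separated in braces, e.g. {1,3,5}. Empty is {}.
Answer: {4,5,6}

Derivation:
Constraint 1 (W < U) on D(W)={3,4,5,6} D(U)={2,3,4,5,6}: W {3,4,5,6}->{3,4,5}; U {2,3,4,5,6}->{4,5,6}
So after constraint 1: D(U) = {4,5,6}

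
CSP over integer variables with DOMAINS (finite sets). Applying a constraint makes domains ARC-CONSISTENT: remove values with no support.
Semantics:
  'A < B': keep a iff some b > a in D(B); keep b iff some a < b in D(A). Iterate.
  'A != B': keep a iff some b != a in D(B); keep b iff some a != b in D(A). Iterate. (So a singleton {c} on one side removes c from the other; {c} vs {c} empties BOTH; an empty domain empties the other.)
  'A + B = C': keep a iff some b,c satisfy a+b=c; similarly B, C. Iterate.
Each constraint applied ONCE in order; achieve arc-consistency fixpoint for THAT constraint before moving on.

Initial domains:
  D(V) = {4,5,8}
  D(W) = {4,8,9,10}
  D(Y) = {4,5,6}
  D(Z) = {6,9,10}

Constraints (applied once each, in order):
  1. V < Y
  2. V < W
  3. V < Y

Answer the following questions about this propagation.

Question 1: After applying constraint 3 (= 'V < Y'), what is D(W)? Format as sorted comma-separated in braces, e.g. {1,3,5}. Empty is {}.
Answer: {8,9,10}

Derivation:
Constraint 1 (V < Y) on D(V)={4,5,8} D(Y)={4,5,6}: V {4,5,8}->{4,5}; Y {4,5,6}->{5,6}
Constraint 2 (V < W) on D(V)={4,5} D(W)={4,8,9,10}: W {4,8,9,10}->{8,9,10}
Constraint 3 (V < Y) on D(V)={4,5} D(Y)={5,6}: no change
So after constraint 3: D(W) = {8,9,10}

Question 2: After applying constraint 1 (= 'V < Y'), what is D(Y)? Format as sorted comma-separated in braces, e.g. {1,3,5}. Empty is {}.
Constraint 1 (V < Y) on D(V)={4,5,8} D(Y)={4,5,6}: V {4,5,8}->{4,5}; Y {4,5,6}->{5,6}
So after constraint 1: D(Y) = {5,6}

Answer: {5,6}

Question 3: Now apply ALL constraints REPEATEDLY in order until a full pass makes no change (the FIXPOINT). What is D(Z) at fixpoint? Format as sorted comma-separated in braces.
pass 0 (initial): D(Z)={6,9,10}
pass 1: V {4,5,8}->{4,5}; W {4,8,9,10}->{8,9,10}; Y {4,5,6}->{5,6}
pass 2: no change
Fixpoint after 2 passes: D(Z) = {6,9,10}

Answer: {6,9,10}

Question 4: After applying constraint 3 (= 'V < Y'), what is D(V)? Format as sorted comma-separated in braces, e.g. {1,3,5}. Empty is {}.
Constraint 1 (V < Y) on D(V)={4,5,8} D(Y)={4,5,6}: V {4,5,8}->{4,5}; Y {4,5,6}->{5,6}
Constraint 2 (V < W) on D(V)={4,5} D(W)={4,8,9,10}: W {4,8,9,10}->{8,9,10}
Constraint 3 (V < Y) on D(V)={4,5} D(Y)={5,6}: no change
So after constraint 3: D(V) = {4,5}

Answer: {4,5}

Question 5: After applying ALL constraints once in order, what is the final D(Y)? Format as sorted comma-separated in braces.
Constraint 1 (V < Y) on D(V)={4,5,8} D(Y)={4,5,6}: V {4,5,8}->{4,5}; Y {4,5,6}->{5,6}
Constraint 2 (V < W) on D(V)={4,5} D(W)={4,8,9,10}: W {4,8,9,10}->{8,9,10}
Constraint 3 (V < Y) on D(V)={4,5} D(Y)={5,6}: no change
So after all 3 constraints: D(Y) = {5,6}

Answer: {5,6}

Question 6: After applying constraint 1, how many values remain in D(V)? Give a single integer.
Constraint 1 (V < Y) on D(V)={4,5,8} D(Y)={4,5,6}: V {4,5,8}->{4,5}; Y {4,5,6}->{5,6}
So after constraint 1: D(V)={4,5}, size = 2

Answer: 2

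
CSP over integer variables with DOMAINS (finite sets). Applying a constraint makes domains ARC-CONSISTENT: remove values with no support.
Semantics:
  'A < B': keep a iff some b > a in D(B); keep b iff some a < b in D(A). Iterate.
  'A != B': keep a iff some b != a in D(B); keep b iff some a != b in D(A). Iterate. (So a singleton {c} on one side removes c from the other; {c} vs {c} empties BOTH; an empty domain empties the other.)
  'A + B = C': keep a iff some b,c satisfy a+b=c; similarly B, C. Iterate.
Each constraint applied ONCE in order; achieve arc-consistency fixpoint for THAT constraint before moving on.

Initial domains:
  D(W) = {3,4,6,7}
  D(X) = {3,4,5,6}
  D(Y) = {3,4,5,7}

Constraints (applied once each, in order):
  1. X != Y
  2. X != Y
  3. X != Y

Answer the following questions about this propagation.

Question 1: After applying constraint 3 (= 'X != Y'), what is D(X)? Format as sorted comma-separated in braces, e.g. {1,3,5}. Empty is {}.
Answer: {3,4,5,6}

Derivation:
Constraint 1 (X != Y) on D(X)={3,4,5,6} D(Y)={3,4,5,7}: no change
Constraint 2 (X != Y) on D(X)={3,4,5,6} D(Y)={3,4,5,7}: no change
Constraint 3 (X != Y) on D(X)={3,4,5,6} D(Y)={3,4,5,7}: no change
So after constraint 3: D(X) = {3,4,5,6}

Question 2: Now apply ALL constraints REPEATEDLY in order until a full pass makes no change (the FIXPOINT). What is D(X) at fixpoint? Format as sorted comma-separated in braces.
Answer: {3,4,5,6}

Derivation:
pass 0 (initial): D(X)={3,4,5,6}
pass 1: no change
Fixpoint after 1 passes: D(X) = {3,4,5,6}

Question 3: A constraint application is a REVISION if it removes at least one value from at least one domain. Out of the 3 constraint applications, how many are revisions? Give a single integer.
Answer: 0

Derivation:
Constraint 1 (X != Y) on D(X)={3,4,5,6} D(Y)={3,4,5,7}: no change => not a revision
Constraint 2 (X != Y) on D(X)={3,4,5,6} D(Y)={3,4,5,7}: no change => not a revision
Constraint 3 (X != Y) on D(X)={3,4,5,6} D(Y)={3,4,5,7}: no change => not a revision
Total revisions = 0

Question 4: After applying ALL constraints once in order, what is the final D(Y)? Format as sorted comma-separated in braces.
Answer: {3,4,5,7}

Derivation:
Constraint 1 (X != Y) on D(X)={3,4,5,6} D(Y)={3,4,5,7}: no change
Constraint 2 (X != Y) on D(X)={3,4,5,6} D(Y)={3,4,5,7}: no change
Constraint 3 (X != Y) on D(X)={3,4,5,6} D(Y)={3,4,5,7}: no change
So after all 3 constraints: D(Y) = {3,4,5,7}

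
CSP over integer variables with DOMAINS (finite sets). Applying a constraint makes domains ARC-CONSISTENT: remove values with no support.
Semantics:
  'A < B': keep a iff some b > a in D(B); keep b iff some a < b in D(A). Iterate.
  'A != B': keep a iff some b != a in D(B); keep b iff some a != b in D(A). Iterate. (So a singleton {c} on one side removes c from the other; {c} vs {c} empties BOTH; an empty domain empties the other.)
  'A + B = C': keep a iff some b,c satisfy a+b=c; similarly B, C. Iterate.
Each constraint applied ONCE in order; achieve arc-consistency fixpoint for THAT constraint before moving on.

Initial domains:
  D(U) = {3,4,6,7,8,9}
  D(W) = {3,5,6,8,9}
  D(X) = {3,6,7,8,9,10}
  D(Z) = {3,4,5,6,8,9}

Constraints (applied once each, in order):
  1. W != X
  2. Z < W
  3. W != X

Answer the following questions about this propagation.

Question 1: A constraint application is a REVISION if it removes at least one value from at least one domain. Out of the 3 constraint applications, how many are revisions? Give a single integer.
Constraint 1 (W != X) on D(W)={3,5,6,8,9} D(X)={3,6,7,8,9,10}: no change => not a revision
Constraint 2 (Z < W) on D(Z)={3,4,5,6,8,9} D(W)={3,5,6,8,9}: Z {3,4,5,6,8,9}->{3,4,5,6,8}; W {3,5,6,8,9}->{5,6,8,9} => REVISION
Constraint 3 (W != X) on D(W)={5,6,8,9} D(X)={3,6,7,8,9,10}: no change => not a revision
Total revisions = 1

Answer: 1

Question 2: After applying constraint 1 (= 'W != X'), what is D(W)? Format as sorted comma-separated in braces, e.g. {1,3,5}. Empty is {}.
Constraint 1 (W != X) on D(W)={3,5,6,8,9} D(X)={3,6,7,8,9,10}: no change
So after constraint 1: D(W) = {3,5,6,8,9}

Answer: {3,5,6,8,9}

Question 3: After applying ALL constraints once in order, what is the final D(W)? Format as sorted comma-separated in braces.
Constraint 1 (W != X) on D(W)={3,5,6,8,9} D(X)={3,6,7,8,9,10}: no change
Constraint 2 (Z < W) on D(Z)={3,4,5,6,8,9} D(W)={3,5,6,8,9}: Z {3,4,5,6,8,9}->{3,4,5,6,8}; W {3,5,6,8,9}->{5,6,8,9}
Constraint 3 (W != X) on D(W)={5,6,8,9} D(X)={3,6,7,8,9,10}: no change
So after all 3 constraints: D(W) = {5,6,8,9}

Answer: {5,6,8,9}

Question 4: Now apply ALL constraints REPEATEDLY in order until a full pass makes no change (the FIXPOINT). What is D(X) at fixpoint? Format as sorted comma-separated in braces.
Answer: {3,6,7,8,9,10}

Derivation:
pass 0 (initial): D(X)={3,6,7,8,9,10}
pass 1: W {3,5,6,8,9}->{5,6,8,9}; Z {3,4,5,6,8,9}->{3,4,5,6,8}
pass 2: no change
Fixpoint after 2 passes: D(X) = {3,6,7,8,9,10}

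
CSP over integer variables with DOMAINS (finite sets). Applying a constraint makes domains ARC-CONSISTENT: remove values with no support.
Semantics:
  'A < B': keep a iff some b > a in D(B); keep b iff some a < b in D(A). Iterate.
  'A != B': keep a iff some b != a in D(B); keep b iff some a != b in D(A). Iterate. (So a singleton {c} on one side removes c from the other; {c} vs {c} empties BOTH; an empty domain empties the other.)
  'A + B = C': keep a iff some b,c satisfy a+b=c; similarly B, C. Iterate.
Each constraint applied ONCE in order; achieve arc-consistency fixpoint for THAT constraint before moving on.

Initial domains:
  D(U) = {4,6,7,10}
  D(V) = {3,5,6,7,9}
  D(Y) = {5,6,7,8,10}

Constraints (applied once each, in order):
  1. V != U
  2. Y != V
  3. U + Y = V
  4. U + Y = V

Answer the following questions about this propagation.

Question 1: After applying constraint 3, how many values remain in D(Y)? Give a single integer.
Answer: 1

Derivation:
Constraint 1 (V != U) on D(V)={3,5,6,7,9} D(U)={4,6,7,10}: no change
Constraint 2 (Y != V) on D(Y)={5,6,7,8,10} D(V)={3,5,6,7,9}: no change
Constraint 3 (U + Y = V) on D(U)={4,6,7,10} D(Y)={5,6,7,8,10} D(V)={3,5,6,7,9}: U {4,6,7,10}->{4}; Y {5,6,7,8,10}->{5}; V {3,5,6,7,9}->{9}
So after constraint 3: D(Y)={5}, size = 1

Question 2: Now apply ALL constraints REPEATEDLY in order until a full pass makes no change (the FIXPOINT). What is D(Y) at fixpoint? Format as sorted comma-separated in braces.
Answer: {5}

Derivation:
pass 0 (initial): D(Y)={5,6,7,8,10}
pass 1: U {4,6,7,10}->{4}; V {3,5,6,7,9}->{9}; Y {5,6,7,8,10}->{5}
pass 2: no change
Fixpoint after 2 passes: D(Y) = {5}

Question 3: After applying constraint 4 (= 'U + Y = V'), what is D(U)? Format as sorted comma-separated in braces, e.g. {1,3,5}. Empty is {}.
Answer: {4}

Derivation:
Constraint 1 (V != U) on D(V)={3,5,6,7,9} D(U)={4,6,7,10}: no change
Constraint 2 (Y != V) on D(Y)={5,6,7,8,10} D(V)={3,5,6,7,9}: no change
Constraint 3 (U + Y = V) on D(U)={4,6,7,10} D(Y)={5,6,7,8,10} D(V)={3,5,6,7,9}: U {4,6,7,10}->{4}; Y {5,6,7,8,10}->{5}; V {3,5,6,7,9}->{9}
Constraint 4 (U + Y = V) on D(U)={4} D(Y)={5} D(V)={9}: no change
So after constraint 4: D(U) = {4}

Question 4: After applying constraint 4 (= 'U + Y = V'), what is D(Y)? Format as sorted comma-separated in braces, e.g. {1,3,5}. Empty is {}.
Constraint 1 (V != U) on D(V)={3,5,6,7,9} D(U)={4,6,7,10}: no change
Constraint 2 (Y != V) on D(Y)={5,6,7,8,10} D(V)={3,5,6,7,9}: no change
Constraint 3 (U + Y = V) on D(U)={4,6,7,10} D(Y)={5,6,7,8,10} D(V)={3,5,6,7,9}: U {4,6,7,10}->{4}; Y {5,6,7,8,10}->{5}; V {3,5,6,7,9}->{9}
Constraint 4 (U + Y = V) on D(U)={4} D(Y)={5} D(V)={9}: no change
So after constraint 4: D(Y) = {5}

Answer: {5}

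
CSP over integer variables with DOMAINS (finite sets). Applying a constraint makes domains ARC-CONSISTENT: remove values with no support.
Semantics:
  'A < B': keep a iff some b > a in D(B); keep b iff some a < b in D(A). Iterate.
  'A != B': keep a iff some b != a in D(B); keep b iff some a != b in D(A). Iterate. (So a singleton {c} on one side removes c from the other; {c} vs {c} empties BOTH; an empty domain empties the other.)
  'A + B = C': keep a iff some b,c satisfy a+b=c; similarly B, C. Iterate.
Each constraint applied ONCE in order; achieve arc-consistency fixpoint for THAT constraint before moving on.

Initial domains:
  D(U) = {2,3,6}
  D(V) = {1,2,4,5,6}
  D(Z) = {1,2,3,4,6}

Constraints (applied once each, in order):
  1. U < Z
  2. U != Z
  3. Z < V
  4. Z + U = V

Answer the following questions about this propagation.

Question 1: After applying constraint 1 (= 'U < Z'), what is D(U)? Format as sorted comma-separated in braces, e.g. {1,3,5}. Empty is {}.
Constraint 1 (U < Z) on D(U)={2,3,6} D(Z)={1,2,3,4,6}: U {2,3,6}->{2,3}; Z {1,2,3,4,6}->{3,4,6}
So after constraint 1: D(U) = {2,3}

Answer: {2,3}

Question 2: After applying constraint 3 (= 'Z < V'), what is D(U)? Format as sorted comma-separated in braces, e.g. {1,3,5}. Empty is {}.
Constraint 1 (U < Z) on D(U)={2,3,6} D(Z)={1,2,3,4,6}: U {2,3,6}->{2,3}; Z {1,2,3,4,6}->{3,4,6}
Constraint 2 (U != Z) on D(U)={2,3} D(Z)={3,4,6}: no change
Constraint 3 (Z < V) on D(Z)={3,4,6} D(V)={1,2,4,5,6}: Z {3,4,6}->{3,4}; V {1,2,4,5,6}->{4,5,6}
So after constraint 3: D(U) = {2,3}

Answer: {2,3}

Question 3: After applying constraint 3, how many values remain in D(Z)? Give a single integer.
Constraint 1 (U < Z) on D(U)={2,3,6} D(Z)={1,2,3,4,6}: U {2,3,6}->{2,3}; Z {1,2,3,4,6}->{3,4,6}
Constraint 2 (U != Z) on D(U)={2,3} D(Z)={3,4,6}: no change
Constraint 3 (Z < V) on D(Z)={3,4,6} D(V)={1,2,4,5,6}: Z {3,4,6}->{3,4}; V {1,2,4,5,6}->{4,5,6}
So after constraint 3: D(Z)={3,4}, size = 2

Answer: 2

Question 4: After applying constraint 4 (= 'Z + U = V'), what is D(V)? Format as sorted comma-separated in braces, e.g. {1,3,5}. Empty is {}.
Constraint 1 (U < Z) on D(U)={2,3,6} D(Z)={1,2,3,4,6}: U {2,3,6}->{2,3}; Z {1,2,3,4,6}->{3,4,6}
Constraint 2 (U != Z) on D(U)={2,3} D(Z)={3,4,6}: no change
Constraint 3 (Z < V) on D(Z)={3,4,6} D(V)={1,2,4,5,6}: Z {3,4,6}->{3,4}; V {1,2,4,5,6}->{4,5,6}
Constraint 4 (Z + U = V) on D(Z)={3,4} D(U)={2,3} D(V)={4,5,6}: V {4,5,6}->{5,6}
So after constraint 4: D(V) = {5,6}

Answer: {5,6}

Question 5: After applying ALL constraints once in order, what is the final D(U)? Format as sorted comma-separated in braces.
Answer: {2,3}

Derivation:
Constraint 1 (U < Z) on D(U)={2,3,6} D(Z)={1,2,3,4,6}: U {2,3,6}->{2,3}; Z {1,2,3,4,6}->{3,4,6}
Constraint 2 (U != Z) on D(U)={2,3} D(Z)={3,4,6}: no change
Constraint 3 (Z < V) on D(Z)={3,4,6} D(V)={1,2,4,5,6}: Z {3,4,6}->{3,4}; V {1,2,4,5,6}->{4,5,6}
Constraint 4 (Z + U = V) on D(Z)={3,4} D(U)={2,3} D(V)={4,5,6}: V {4,5,6}->{5,6}
So after all 4 constraints: D(U) = {2,3}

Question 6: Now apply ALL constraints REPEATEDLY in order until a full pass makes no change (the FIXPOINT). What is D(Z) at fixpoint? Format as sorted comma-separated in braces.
pass 0 (initial): D(Z)={1,2,3,4,6}
pass 1: U {2,3,6}->{2,3}; V {1,2,4,5,6}->{5,6}; Z {1,2,3,4,6}->{3,4}
pass 2: no change
Fixpoint after 2 passes: D(Z) = {3,4}

Answer: {3,4}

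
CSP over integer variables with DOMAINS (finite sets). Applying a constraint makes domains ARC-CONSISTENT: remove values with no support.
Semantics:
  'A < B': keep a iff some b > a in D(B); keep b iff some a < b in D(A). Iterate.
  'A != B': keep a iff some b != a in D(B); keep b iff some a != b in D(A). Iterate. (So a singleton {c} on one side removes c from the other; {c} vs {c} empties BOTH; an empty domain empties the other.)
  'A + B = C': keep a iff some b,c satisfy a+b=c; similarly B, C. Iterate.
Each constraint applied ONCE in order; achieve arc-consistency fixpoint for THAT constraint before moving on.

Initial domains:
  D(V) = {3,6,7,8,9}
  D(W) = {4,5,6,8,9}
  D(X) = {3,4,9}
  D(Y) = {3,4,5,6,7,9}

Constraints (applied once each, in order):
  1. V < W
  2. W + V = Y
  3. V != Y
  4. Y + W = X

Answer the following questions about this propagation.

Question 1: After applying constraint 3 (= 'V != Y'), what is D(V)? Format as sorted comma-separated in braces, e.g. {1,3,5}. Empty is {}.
Constraint 1 (V < W) on D(V)={3,6,7,8,9} D(W)={4,5,6,8,9}: V {3,6,7,8,9}->{3,6,7,8}
Constraint 2 (W + V = Y) on D(W)={4,5,6,8,9} D(V)={3,6,7,8} D(Y)={3,4,5,6,7,9}: W {4,5,6,8,9}->{4,6}; V {3,6,7,8}->{3}; Y {3,4,5,6,7,9}->{7,9}
Constraint 3 (V != Y) on D(V)={3} D(Y)={7,9}: no change
So after constraint 3: D(V) = {3}

Answer: {3}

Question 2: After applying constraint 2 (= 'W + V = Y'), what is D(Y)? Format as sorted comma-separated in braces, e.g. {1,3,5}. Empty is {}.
Answer: {7,9}

Derivation:
Constraint 1 (V < W) on D(V)={3,6,7,8,9} D(W)={4,5,6,8,9}: V {3,6,7,8,9}->{3,6,7,8}
Constraint 2 (W + V = Y) on D(W)={4,5,6,8,9} D(V)={3,6,7,8} D(Y)={3,4,5,6,7,9}: W {4,5,6,8,9}->{4,6}; V {3,6,7,8}->{3}; Y {3,4,5,6,7,9}->{7,9}
So after constraint 2: D(Y) = {7,9}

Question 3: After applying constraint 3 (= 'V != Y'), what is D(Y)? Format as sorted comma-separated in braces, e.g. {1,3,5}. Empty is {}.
Answer: {7,9}

Derivation:
Constraint 1 (V < W) on D(V)={3,6,7,8,9} D(W)={4,5,6,8,9}: V {3,6,7,8,9}->{3,6,7,8}
Constraint 2 (W + V = Y) on D(W)={4,5,6,8,9} D(V)={3,6,7,8} D(Y)={3,4,5,6,7,9}: W {4,5,6,8,9}->{4,6}; V {3,6,7,8}->{3}; Y {3,4,5,6,7,9}->{7,9}
Constraint 3 (V != Y) on D(V)={3} D(Y)={7,9}: no change
So after constraint 3: D(Y) = {7,9}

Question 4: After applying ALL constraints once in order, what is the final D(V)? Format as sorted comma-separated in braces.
Answer: {3}

Derivation:
Constraint 1 (V < W) on D(V)={3,6,7,8,9} D(W)={4,5,6,8,9}: V {3,6,7,8,9}->{3,6,7,8}
Constraint 2 (W + V = Y) on D(W)={4,5,6,8,9} D(V)={3,6,7,8} D(Y)={3,4,5,6,7,9}: W {4,5,6,8,9}->{4,6}; V {3,6,7,8}->{3}; Y {3,4,5,6,7,9}->{7,9}
Constraint 3 (V != Y) on D(V)={3} D(Y)={7,9}: no change
Constraint 4 (Y + W = X) on D(Y)={7,9} D(W)={4,6} D(X)={3,4,9}: Y {7,9}->{}; W {4,6}->{}; X {3,4,9}->{}
So after all 4 constraints: D(V) = {3}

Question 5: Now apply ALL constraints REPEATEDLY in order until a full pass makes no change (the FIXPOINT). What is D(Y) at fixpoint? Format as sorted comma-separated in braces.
pass 0 (initial): D(Y)={3,4,5,6,7,9}
pass 1: V {3,6,7,8,9}->{3}; W {4,5,6,8,9}->{}; X {3,4,9}->{}; Y {3,4,5,6,7,9}->{}
pass 2: V {3}->{}
pass 3: no change
Fixpoint after 3 passes: D(Y) = {}

Answer: {}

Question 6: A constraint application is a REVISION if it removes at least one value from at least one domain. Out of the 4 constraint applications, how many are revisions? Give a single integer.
Answer: 3

Derivation:
Constraint 1 (V < W) on D(V)={3,6,7,8,9} D(W)={4,5,6,8,9}: V {3,6,7,8,9}->{3,6,7,8} => REVISION
Constraint 2 (W + V = Y) on D(W)={4,5,6,8,9} D(V)={3,6,7,8} D(Y)={3,4,5,6,7,9}: W {4,5,6,8,9}->{4,6}; V {3,6,7,8}->{3}; Y {3,4,5,6,7,9}->{7,9} => REVISION
Constraint 3 (V != Y) on D(V)={3} D(Y)={7,9}: no change => not a revision
Constraint 4 (Y + W = X) on D(Y)={7,9} D(W)={4,6} D(X)={3,4,9}: Y {7,9}->{}; W {4,6}->{}; X {3,4,9}->{} => REVISION
Total revisions = 3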